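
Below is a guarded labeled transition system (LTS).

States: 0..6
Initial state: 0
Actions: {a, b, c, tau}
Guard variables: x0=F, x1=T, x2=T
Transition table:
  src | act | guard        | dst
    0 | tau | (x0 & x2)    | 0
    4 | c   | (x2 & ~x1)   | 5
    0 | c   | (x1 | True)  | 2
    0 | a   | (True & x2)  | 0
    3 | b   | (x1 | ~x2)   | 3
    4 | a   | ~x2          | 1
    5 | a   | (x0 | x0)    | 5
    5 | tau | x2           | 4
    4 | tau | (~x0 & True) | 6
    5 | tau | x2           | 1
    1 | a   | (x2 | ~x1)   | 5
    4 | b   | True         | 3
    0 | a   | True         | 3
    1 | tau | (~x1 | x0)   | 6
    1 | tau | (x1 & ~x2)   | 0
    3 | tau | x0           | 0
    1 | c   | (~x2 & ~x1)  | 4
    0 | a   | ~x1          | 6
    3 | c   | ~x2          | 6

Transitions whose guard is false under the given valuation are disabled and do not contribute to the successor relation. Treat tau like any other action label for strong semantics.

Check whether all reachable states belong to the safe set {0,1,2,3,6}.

Allowed set {0,1,2,3,6}
Reach set: {0,2,3}
  0: ✓
  2: ✓
  3: ✓

Answer: INVARIANT HOLDS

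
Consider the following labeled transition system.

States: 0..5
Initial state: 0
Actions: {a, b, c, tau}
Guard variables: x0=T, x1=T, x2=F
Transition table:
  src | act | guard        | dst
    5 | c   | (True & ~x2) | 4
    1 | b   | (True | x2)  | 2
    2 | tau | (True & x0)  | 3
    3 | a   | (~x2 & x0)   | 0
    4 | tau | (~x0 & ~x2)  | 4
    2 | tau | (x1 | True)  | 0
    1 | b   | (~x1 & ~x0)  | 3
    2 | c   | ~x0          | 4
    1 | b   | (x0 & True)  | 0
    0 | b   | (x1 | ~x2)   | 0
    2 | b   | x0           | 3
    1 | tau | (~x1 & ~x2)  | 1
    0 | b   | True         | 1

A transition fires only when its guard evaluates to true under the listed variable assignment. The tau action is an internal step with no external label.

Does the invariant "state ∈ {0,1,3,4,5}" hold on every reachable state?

Answer: INVARIANT VIOLATED at state 2

Analysis:
Allowed set {0,1,3,4,5}
R = {0,1,2,3}
  0: ✓
  1: ✓
  2: ✗ unsafe
  3: ✓
reach 2 via b·b — violates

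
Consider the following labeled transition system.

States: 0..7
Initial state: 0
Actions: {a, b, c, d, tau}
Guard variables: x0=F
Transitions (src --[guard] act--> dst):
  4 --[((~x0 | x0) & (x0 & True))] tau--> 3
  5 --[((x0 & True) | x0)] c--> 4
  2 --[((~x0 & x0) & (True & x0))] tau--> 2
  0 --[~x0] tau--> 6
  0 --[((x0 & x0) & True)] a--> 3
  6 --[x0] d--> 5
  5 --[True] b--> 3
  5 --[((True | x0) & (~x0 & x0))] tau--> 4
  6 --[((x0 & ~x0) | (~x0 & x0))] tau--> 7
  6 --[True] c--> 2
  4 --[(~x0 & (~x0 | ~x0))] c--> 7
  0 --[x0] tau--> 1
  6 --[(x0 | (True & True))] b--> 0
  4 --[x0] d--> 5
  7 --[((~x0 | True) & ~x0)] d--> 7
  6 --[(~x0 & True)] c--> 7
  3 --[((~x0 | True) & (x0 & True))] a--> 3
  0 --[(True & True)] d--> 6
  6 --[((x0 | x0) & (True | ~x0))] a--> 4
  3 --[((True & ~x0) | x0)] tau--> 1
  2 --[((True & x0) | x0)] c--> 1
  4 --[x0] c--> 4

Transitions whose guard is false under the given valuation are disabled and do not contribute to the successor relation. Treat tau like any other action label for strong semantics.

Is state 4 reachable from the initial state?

Answer: UNREACHABLE

Analysis:
Guard filter leaves 9 enabled edge(s).
depth 0: {0}
depth 1: {6}  cumulative {0,6}
depth 2: {2,7}  cumulative {0,2,6,7}
Reachable = {0,2,6,7}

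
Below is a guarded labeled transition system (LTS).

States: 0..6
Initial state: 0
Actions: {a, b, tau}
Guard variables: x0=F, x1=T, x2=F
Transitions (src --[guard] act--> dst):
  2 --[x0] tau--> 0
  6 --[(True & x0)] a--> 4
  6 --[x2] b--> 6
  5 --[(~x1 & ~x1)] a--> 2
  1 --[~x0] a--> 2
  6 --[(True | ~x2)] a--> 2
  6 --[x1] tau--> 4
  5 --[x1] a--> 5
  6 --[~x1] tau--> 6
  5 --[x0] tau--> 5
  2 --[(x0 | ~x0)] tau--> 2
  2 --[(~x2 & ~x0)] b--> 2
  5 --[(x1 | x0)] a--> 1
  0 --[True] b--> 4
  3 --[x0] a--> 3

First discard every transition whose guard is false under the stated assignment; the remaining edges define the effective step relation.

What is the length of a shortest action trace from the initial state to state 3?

Answer: UNREACHABLE

Working:
BFS to 3:
  L0 = {0}
  L1 = {4}
3 never appears.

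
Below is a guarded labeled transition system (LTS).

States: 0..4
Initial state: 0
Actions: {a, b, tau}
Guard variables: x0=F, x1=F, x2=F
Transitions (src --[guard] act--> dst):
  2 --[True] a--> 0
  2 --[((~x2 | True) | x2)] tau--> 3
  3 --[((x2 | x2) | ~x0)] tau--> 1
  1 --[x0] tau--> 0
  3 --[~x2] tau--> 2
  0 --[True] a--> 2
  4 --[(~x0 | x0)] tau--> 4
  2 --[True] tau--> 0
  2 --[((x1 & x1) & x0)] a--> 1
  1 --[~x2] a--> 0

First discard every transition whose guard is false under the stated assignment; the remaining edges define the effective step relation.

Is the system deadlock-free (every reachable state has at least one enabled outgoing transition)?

Answer: DEADLOCK-FREE

Working:
Reach set: {0,1,2,3}
  0: a→2  [1 out]
  1: a→0  [1 out]
  2: a→0  tau→0  tau→3  [3 out]
  3: tau→1  tau→2  [2 out]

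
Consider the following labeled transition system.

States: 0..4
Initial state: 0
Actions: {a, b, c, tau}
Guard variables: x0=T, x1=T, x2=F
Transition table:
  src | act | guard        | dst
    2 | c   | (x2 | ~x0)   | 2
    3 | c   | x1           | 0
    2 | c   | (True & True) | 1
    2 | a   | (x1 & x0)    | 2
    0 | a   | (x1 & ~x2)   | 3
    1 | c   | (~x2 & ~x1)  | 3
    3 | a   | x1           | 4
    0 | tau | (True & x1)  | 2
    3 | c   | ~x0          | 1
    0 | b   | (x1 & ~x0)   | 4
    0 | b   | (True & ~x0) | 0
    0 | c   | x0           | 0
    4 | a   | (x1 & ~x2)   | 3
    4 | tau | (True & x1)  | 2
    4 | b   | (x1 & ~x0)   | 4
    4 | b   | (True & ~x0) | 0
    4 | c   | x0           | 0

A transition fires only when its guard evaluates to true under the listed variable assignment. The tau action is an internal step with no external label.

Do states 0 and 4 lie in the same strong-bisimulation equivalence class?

Compute ~ classes (split until stable):
  round 0: {{0,1,2,3,4}}
  round 1: {{0,4},{1},{2,3}}
  round 2: {{0,4},{1},{2},{3}}
stable after 3 split(s): 4 block(s)
class of 0: {0,4}; class of 4: {0,4}

Answer: BISIMILAR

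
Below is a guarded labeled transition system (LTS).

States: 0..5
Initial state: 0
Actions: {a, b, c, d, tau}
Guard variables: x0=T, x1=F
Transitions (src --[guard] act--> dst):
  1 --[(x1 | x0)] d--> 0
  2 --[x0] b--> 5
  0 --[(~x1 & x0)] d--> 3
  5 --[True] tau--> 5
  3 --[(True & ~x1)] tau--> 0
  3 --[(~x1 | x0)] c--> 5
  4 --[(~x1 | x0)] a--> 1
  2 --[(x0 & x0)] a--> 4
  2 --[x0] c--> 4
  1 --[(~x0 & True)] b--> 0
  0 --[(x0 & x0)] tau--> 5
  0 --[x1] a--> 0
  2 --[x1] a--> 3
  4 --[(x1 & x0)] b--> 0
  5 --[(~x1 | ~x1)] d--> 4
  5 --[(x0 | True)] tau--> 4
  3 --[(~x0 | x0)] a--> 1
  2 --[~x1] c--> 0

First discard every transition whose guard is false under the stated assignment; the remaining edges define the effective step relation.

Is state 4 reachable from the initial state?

After dropping false guards: 14 live edges.
depth 0: {0}
depth 1: {3,5}  cumulative {0,3,5}
depth 2: {1,4}  cumulative {0,1,3,4,5}
R = {0,1,3,4,5}
witness 4: tau·tau

Answer: REACHABLE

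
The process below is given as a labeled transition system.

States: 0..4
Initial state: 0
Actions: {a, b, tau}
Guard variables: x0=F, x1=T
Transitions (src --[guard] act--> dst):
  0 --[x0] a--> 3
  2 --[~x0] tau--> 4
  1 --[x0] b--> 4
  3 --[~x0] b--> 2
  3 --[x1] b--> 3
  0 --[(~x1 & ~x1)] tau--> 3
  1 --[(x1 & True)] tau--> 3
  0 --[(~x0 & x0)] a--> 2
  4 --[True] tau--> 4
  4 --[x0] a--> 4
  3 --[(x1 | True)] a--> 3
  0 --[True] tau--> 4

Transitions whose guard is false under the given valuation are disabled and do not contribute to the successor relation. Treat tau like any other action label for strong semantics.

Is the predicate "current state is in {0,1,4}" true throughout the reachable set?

Safe = {0,1,4}
Reachable = {0,4}
  0: safe
  4: safe

Answer: INVARIANT HOLDS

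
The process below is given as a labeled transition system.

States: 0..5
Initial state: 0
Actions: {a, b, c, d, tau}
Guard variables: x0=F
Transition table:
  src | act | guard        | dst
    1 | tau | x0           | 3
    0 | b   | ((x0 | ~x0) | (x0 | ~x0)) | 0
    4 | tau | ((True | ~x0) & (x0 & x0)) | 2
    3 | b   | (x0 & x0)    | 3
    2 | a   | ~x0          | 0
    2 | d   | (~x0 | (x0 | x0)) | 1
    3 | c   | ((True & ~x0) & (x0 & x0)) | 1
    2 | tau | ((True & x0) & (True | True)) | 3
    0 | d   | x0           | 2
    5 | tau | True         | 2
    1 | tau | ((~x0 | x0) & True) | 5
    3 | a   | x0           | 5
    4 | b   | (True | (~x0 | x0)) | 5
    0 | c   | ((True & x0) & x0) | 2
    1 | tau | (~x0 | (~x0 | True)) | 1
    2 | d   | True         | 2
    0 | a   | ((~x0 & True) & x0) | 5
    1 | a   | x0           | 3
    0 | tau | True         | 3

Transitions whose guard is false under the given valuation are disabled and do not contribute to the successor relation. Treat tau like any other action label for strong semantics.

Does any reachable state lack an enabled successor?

Answer: DEADLOCK at state 3

Working:
R = {0,3}
  0: b→0  tau→3  [2 out]
  3: ∅  [deadlock]
trace reaching 3: tau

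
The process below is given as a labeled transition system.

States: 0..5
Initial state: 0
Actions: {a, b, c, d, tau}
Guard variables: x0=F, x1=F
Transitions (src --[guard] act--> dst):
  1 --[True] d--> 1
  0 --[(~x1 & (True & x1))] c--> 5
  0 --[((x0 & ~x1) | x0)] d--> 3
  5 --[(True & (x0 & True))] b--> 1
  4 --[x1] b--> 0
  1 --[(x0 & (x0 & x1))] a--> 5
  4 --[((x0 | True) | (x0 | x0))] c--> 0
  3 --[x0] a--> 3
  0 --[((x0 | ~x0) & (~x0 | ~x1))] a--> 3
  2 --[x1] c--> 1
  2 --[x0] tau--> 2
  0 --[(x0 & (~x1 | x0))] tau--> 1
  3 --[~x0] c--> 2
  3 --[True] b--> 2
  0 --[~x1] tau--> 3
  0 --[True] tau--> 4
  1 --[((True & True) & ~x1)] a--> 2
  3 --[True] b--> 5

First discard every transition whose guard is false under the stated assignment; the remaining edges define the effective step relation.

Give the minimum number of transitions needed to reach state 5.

Answer: 2

Trace:
Layered search for 5:
  L0 = {0}
  L1 = {3,4}
  L2 = {2,5}
first hit 5 at d=2 via a·b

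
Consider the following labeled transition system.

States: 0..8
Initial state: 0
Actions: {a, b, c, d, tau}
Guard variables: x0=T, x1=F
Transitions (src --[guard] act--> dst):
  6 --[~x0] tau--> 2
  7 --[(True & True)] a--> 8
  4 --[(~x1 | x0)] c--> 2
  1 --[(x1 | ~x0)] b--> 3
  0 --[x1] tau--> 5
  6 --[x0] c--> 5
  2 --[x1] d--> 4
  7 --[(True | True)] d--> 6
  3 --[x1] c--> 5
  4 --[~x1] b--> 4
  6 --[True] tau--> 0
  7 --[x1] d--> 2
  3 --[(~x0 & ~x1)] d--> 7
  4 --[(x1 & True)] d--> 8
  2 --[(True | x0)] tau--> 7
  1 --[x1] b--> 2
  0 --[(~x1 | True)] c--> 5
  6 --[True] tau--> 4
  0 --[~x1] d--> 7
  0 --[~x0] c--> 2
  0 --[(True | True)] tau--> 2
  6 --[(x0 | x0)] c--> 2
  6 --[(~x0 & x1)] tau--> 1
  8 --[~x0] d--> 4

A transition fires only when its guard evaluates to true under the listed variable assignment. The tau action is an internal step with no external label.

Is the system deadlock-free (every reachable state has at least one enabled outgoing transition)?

Reach set: {0,2,4,5,6,7,8}
  0: c→5  d→7  tau→2  [deg 3]
  2: tau→7  [deg 1]
  4: b→4  c→2  [deg 2]
  5: ∅  [no exit]
  6: c→2  c→5  tau→0  tau→4  [deg 4]
  7: a→8  d→6  [deg 2]
  8: ∅  [no exit]
trace reaching 5: c

Answer: DEADLOCK at state 5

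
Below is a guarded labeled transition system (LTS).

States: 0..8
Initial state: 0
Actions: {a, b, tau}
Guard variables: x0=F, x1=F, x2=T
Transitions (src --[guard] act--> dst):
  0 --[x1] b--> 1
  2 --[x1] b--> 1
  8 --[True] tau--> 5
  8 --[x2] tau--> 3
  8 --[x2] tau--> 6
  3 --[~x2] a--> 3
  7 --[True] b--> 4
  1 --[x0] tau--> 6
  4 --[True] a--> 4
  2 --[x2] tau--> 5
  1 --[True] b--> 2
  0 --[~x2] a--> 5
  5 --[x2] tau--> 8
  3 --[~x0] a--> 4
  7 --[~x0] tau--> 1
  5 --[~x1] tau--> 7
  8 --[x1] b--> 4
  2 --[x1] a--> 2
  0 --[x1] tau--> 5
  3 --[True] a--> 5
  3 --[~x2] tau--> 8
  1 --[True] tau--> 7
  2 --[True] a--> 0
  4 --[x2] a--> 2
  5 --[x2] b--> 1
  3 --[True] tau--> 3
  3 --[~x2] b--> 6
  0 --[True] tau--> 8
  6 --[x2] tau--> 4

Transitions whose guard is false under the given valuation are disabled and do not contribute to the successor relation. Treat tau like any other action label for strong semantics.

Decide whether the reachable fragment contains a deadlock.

Answer: DEADLOCK-FREE

Trace:
Reach set: {0,1,2,3,4,5,6,7,8}
  0: tau→8  [deg 1]
  1: b→2  tau→7  [deg 2]
  2: a→0  tau→5  [deg 2]
  3: a→4  a→5  tau→3  [deg 3]
  4: a→2  a→4  [deg 2]
  5: b→1  tau→7  tau→8  [deg 3]
  6: tau→4  [deg 1]
  7: b→4  tau→1  [deg 2]
  8: tau→3  tau→5  tau→6  [deg 3]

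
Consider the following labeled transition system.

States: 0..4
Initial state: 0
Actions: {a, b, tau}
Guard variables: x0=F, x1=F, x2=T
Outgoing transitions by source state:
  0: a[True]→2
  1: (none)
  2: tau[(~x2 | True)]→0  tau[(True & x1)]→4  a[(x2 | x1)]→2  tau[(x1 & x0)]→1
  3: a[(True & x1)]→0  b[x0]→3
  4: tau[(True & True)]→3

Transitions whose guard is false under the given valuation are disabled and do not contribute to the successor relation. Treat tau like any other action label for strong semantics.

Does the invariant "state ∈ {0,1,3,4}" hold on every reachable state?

Allowed set {0,1,3,4}
Reach set: {0,2}
  0: safe
  2: VIOLATES
reach 2 via a — violates

Answer: INVARIANT VIOLATED at state 2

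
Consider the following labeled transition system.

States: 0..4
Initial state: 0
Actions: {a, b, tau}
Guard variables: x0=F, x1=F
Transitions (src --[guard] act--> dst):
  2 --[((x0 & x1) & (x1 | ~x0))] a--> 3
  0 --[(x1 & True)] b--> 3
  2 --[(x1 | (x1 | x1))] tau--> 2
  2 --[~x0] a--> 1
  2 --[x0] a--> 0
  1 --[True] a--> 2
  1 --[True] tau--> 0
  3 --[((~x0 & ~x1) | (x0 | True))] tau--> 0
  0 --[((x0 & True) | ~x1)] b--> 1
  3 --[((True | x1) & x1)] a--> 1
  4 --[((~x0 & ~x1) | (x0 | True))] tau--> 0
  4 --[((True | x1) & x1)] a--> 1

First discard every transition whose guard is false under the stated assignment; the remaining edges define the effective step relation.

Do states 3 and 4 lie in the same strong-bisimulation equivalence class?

Answer: BISIMILAR

Working:
Refine partition for ~:
  π0 = {{0,1,2,3,4}}
  π1 = {{0},{1},{2},{3,4}}
4 equivalence class(es) (converged in 2)
[3]={3,4}  [4]={3,4}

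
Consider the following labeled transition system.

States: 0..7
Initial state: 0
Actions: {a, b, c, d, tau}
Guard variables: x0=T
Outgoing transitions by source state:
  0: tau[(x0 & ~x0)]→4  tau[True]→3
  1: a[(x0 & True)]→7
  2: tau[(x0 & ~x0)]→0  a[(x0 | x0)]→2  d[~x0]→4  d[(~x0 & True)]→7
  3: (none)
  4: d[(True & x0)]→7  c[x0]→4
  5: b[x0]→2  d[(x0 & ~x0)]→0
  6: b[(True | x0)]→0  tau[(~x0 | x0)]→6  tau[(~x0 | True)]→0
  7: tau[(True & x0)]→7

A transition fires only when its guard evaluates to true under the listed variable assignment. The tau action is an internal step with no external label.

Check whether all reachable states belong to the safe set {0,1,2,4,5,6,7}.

Allowed set {0,1,2,4,5,6,7}
R = {0,3}
  0: ✓
  3: outside
counterexample path to 3: tau

Answer: INVARIANT VIOLATED at state 3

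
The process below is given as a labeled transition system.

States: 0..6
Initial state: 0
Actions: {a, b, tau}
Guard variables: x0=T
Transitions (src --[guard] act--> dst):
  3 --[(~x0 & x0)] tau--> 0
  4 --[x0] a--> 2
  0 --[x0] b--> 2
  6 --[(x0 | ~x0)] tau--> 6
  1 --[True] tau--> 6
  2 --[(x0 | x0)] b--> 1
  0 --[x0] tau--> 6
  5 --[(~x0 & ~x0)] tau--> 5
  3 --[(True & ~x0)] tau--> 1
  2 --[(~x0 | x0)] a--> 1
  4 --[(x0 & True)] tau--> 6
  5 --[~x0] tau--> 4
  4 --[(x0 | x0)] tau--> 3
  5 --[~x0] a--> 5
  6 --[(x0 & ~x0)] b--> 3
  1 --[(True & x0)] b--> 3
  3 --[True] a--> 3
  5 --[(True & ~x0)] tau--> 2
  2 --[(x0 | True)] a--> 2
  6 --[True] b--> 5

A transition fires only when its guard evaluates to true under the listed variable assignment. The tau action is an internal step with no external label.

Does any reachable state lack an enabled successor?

Answer: DEADLOCK at state 5

Working:
Reach set: {0,1,2,3,5,6}
  0: b→2  tau→6  [deg 2]
  1: b→3  tau→6  [deg 2]
  2: a→1  a→2  b→1  [deg 3]
  3: a→3  [deg 1]
  5: ∅  [deadlock]
  6: b→5  tau→6  [deg 2]
Path to 5: tau·b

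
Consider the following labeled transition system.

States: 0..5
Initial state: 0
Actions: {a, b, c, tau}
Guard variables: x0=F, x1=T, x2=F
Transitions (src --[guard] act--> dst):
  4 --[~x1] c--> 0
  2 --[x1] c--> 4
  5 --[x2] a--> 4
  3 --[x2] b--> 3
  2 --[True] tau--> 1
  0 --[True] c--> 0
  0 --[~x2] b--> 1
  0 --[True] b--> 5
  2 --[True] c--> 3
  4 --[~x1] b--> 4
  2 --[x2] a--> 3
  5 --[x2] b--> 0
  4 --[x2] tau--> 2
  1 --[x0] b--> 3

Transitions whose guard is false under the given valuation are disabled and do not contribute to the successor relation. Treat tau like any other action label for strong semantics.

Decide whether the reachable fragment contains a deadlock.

Answer: DEADLOCK at state 1

Working:
Reachable = {0,1,5}
  0: b→1  b→5  c→0  [3 exit(s)]
  1: ∅  [no exit]
  5: ∅  [no exit]
Path to 1: b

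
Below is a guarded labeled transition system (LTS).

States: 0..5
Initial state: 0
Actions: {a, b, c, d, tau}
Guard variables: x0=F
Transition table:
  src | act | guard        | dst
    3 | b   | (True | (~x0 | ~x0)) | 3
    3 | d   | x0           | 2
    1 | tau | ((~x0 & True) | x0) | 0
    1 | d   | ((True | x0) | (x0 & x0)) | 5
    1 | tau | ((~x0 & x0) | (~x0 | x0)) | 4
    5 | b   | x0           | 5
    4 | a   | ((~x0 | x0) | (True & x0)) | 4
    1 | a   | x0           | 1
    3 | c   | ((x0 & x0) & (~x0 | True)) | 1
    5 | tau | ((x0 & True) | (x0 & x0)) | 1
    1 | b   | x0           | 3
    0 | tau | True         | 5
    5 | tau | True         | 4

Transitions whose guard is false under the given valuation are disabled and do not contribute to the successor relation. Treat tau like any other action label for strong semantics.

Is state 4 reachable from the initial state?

Answer: REACHABLE

Analysis:
After dropping false guards: 7 live edges.
depth 0: {0}
depth 1: {5}  total {0,5}
depth 2: {4}  total {0,4,5}
Reachable = {0,4,5}
witness 4: tau·tau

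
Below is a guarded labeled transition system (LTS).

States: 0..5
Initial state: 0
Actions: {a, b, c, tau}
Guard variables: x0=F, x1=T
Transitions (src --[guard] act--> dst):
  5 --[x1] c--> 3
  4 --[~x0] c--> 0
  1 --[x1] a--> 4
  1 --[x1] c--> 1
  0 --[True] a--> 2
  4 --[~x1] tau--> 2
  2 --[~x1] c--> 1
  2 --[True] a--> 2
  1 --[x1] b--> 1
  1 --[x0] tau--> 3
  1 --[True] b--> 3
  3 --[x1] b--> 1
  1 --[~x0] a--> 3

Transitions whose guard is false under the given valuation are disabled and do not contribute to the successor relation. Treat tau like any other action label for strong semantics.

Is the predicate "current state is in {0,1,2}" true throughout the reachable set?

Answer: INVARIANT HOLDS

Trace:
Inv-set: {0,1,2}
Reachable = {0,2}
  0: safe
  2: safe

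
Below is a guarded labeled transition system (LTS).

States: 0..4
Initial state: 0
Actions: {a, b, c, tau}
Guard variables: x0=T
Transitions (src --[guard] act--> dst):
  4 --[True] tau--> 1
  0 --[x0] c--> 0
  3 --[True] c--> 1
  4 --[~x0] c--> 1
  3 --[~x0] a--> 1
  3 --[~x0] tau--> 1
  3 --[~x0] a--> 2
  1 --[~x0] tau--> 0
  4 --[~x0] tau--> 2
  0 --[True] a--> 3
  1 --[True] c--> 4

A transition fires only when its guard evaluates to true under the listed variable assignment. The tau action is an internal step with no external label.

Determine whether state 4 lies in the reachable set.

Answer: REACHABLE

Trace:
5 transition(s) survive guard evaluation.
L0 = {0}
L1 = {3}  cumulative {0,3}
L2 = {1}  cumulative {0,1,3}
L3 = {4}  cumulative {0,1,3,4}
R = {0,1,3,4}
trace reaching 4: a·c·c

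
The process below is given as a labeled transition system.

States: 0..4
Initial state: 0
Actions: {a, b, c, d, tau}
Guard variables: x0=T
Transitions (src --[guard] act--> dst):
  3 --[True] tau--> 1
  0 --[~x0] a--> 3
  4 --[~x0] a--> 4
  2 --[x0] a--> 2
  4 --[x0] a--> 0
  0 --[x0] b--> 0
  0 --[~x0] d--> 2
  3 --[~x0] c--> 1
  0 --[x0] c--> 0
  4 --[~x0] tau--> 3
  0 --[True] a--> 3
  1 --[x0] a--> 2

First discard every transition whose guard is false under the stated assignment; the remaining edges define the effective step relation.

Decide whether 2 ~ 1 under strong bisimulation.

Answer: BISIMILAR

Analysis:
Refine partition for ~:
  round 0: {{0,1,2,3,4}}
  round 1: {{0},{1,2,4},{3}}
  round 2: {{0},{1,2},{3},{4}}
stable after 3 split(s): 4 block(s)
[2]={1,2}  [1]={1,2}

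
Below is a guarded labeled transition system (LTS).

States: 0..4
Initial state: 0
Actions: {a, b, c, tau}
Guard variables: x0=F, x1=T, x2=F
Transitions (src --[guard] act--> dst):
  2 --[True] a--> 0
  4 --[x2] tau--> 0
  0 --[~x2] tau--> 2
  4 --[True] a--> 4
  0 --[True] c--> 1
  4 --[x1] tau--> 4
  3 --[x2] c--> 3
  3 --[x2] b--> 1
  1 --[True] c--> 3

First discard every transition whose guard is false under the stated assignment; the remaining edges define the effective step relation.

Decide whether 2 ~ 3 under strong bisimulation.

Answer: NOT BISIMILAR

Working:
Bisimulation quotient by refinement:
  P[0] = {{0,1,2,3,4}}
  P[1] = {{0},{1},{2},{3},{4}}
stable after 2 split(s): 5 block(s)
class of 2: {2}; class of 3: {3}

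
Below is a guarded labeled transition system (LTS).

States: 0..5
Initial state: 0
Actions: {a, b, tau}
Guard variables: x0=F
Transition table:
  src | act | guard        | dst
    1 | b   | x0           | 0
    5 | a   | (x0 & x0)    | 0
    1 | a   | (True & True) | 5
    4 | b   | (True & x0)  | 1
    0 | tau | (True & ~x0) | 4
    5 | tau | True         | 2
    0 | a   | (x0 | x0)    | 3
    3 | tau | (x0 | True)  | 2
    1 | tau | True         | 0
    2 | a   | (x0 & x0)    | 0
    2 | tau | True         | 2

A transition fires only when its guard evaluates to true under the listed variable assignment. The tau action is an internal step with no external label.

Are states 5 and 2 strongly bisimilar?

Bisimulation quotient by refinement:
  π0 = {{0,1,2,3,4,5}}
  π1 = {{0,2,3,5},{1},{4}}
  π2 = {{0},{1},{2,3,5},{4}}
stable after 3 split(s): 4 block(s)
5∈{2,3,5}, 2∈{2,3,5}

Answer: BISIMILAR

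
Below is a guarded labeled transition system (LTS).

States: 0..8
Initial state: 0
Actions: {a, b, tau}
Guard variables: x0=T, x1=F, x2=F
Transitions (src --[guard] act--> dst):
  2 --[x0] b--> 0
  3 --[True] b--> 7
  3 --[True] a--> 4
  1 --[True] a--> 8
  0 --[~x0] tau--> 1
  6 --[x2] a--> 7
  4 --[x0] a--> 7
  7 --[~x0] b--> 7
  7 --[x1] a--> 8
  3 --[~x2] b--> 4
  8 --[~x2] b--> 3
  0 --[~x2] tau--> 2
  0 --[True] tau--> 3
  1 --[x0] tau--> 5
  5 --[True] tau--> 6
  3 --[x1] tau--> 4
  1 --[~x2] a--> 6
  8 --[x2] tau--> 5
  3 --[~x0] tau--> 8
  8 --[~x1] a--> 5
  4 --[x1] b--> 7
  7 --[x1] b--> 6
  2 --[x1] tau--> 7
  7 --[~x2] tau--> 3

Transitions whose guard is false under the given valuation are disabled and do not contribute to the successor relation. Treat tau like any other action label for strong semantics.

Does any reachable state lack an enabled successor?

Answer: DEADLOCK-FREE

Working:
Reachable = {0,2,3,4,7}
  0: tau→2  tau→3  [deg 2]
  2: b→0  [deg 1]
  3: a→4  b→4  b→7  [deg 3]
  4: a→7  [deg 1]
  7: tau→3  [deg 1]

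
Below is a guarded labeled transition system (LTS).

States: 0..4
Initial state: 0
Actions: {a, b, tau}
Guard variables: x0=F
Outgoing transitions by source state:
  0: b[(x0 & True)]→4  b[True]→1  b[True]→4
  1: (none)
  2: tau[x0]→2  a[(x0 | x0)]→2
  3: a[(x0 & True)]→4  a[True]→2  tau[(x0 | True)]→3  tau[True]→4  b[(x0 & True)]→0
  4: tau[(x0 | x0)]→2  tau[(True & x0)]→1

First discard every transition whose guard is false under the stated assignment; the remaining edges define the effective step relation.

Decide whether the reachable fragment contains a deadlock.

Reachable = {0,1,4}
  0: b→1  b→4  [deg 2]
  1: ∅  [deadlock]
  4: ∅  [deadlock]
witness 1: b

Answer: DEADLOCK at state 1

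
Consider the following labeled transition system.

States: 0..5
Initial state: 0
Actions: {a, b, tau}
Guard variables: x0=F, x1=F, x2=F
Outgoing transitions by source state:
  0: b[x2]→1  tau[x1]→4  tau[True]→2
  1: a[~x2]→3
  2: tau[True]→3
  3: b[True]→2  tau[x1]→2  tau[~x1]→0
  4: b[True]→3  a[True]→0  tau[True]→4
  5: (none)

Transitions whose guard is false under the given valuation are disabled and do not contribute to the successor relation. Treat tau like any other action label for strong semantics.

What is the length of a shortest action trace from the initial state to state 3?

Answer: 2

Trace:
BFS to 3:
  L0 = {0}
  L1 = {2}
  L2 = {3}
first hit 3 at d=2 via tau·tau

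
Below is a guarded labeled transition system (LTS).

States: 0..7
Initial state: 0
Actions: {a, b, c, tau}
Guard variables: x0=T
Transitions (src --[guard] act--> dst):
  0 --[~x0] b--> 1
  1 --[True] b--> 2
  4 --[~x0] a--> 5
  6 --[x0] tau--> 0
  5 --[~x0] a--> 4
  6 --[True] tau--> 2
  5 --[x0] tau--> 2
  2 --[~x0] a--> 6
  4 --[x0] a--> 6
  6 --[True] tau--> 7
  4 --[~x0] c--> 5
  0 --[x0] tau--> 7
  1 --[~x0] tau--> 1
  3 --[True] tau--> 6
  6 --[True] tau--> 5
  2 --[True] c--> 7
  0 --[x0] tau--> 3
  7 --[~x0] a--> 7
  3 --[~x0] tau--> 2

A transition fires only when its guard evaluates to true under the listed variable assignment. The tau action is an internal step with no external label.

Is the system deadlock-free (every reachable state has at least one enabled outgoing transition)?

R = {0,2,3,5,6,7}
  0: tau→3  tau→7  [deg 2]
  2: c→7  [deg 1]
  3: tau→6  [deg 1]
  5: tau→2  [deg 1]
  6: tau→0  tau→2  tau→5  tau→7  [deg 4]
  7: ∅  [deadlock]
witness 7: tau

Answer: DEADLOCK at state 7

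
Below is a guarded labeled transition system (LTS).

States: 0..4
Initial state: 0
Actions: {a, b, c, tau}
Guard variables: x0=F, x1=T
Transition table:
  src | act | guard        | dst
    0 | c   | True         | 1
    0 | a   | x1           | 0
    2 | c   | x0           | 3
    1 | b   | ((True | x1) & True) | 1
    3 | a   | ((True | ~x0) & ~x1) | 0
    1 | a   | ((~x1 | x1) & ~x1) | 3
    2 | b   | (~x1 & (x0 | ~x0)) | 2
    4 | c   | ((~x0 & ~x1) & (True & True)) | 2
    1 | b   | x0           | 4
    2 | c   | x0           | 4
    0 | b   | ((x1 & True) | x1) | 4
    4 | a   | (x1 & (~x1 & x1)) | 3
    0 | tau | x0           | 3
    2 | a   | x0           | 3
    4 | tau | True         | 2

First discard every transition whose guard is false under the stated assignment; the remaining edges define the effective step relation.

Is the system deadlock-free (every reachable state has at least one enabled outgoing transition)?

Answer: DEADLOCK at state 2

Working:
Reachable = {0,1,2,4}
  0: a→0  b→4  c→1  [3 exit(s)]
  1: b→1  [1 exit(s)]
  2: ∅  [deadlock]
  4: tau→2  [1 exit(s)]
trace reaching 2: b·tau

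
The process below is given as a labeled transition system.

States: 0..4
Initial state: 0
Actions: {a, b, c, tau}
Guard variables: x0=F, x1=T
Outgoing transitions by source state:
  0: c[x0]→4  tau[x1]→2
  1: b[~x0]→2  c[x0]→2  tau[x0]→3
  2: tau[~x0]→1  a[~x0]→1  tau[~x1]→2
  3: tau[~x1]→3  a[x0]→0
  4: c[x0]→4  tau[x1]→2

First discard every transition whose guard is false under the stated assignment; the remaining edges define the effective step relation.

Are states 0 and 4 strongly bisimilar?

Compute ~ classes (split until stable):
  round 0: {{0,1,2,3,4}}
  round 1: {{0,4},{1},{2},{3}}
Fixed point at round 2; 4 class(es).
[0]={0,4}  [4]={0,4}

Answer: BISIMILAR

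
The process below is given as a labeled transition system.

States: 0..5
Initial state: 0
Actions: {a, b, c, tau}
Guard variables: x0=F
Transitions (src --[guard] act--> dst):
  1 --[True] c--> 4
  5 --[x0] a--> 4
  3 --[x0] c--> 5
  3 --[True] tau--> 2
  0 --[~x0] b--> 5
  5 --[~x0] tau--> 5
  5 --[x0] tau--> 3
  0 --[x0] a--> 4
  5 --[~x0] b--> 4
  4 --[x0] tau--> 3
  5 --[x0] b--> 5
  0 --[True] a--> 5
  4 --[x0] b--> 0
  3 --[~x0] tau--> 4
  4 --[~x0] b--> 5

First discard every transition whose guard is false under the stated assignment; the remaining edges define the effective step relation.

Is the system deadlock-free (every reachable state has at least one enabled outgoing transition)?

Answer: DEADLOCK-FREE

Trace:
Reach set: {0,4,5}
  0: a→5  b→5  [2 out]
  4: b→5  [1 out]
  5: b→4  tau→5  [2 out]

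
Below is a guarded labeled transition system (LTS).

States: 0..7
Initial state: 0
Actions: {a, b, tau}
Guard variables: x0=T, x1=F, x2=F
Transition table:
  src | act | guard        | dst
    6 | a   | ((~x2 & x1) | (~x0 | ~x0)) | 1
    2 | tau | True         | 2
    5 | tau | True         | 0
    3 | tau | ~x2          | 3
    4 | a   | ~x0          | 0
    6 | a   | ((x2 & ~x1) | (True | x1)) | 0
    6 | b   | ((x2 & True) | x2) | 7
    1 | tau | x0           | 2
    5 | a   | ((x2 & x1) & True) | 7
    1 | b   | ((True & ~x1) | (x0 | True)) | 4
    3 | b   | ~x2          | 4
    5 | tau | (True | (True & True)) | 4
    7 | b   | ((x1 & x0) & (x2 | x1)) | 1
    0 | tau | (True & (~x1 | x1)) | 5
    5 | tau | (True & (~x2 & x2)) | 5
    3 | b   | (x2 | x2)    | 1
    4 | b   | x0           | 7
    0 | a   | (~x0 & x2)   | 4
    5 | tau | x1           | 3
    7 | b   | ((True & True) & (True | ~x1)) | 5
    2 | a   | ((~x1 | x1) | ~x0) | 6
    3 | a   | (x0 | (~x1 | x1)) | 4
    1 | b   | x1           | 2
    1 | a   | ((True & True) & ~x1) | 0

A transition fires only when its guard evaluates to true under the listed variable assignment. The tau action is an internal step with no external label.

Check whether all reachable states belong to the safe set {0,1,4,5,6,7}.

Answer: INVARIANT HOLDS

Analysis:
Safe = {0,1,4,5,6,7}
Reachable = {0,4,5,7}
  0: safe
  4: safe
  5: safe
  7: safe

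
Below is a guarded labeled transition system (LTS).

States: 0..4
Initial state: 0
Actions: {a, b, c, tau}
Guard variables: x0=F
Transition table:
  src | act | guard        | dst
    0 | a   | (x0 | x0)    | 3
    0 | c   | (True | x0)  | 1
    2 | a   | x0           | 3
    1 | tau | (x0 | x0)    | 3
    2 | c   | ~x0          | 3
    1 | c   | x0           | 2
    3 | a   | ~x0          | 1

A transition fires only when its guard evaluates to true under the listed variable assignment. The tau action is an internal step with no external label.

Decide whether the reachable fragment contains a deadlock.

Reach set: {0,1}
  0: c→1  [1 out]
  1: ∅  [no exit]
trace reaching 1: c

Answer: DEADLOCK at state 1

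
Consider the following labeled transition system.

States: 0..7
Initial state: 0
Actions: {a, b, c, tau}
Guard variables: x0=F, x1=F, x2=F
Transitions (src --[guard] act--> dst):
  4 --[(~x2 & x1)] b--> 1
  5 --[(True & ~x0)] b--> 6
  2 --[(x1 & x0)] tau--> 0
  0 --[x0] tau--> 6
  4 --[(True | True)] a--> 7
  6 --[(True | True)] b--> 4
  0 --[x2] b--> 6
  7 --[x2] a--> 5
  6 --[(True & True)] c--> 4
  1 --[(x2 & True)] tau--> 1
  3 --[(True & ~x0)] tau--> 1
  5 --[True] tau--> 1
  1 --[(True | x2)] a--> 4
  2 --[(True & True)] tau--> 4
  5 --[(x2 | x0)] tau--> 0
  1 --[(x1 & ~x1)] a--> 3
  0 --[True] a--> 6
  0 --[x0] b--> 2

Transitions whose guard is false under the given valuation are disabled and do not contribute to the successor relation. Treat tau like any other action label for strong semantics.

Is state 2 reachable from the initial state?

Answer: UNREACHABLE

Working:
9 transition(s) survive guard evaluation.
Layer 0: {0}
Layer 1: {6}  now seen {0,6}
Layer 2: {4}  now seen {0,4,6}
Layer 3: {7}  now seen {0,4,6,7}
R = {0,4,6,7}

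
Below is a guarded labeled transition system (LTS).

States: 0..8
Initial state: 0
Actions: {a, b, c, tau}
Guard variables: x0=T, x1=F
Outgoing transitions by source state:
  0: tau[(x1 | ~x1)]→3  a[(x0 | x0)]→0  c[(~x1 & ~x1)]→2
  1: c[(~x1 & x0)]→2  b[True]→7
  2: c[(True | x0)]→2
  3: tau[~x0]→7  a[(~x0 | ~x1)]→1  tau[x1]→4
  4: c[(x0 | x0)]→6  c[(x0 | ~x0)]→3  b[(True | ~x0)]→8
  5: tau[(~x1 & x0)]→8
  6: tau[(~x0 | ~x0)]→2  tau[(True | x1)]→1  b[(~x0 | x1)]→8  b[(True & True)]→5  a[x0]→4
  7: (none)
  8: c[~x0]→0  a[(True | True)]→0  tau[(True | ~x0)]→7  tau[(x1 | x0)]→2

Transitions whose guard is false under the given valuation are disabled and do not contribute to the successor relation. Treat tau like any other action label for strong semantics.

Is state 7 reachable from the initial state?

Answer: REACHABLE

Analysis:
Guard filter leaves 17 enabled edge(s).
Layer 0: {0}
Layer 1: {2,3}  cumulative {0,2,3}
Layer 2: {1}  cumulative {0,1,2,3}
Layer 3: {7}  cumulative {0,1,2,3,7}
R = {0,1,2,3,7}
trace reaching 7: tau·a·b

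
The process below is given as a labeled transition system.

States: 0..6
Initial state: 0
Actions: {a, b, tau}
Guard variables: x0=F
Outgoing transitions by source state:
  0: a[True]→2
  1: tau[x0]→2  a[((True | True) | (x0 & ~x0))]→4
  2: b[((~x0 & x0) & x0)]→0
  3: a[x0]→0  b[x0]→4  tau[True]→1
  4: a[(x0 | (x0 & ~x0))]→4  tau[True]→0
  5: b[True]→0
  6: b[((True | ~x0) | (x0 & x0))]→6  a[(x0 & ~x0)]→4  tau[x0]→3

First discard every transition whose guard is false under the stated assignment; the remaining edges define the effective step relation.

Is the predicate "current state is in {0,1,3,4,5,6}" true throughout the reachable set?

Answer: INVARIANT VIOLATED at state 2

Analysis:
Inv-set: {0,1,3,4,5,6}
Reachable = {0,2}
  0: safe
  2: ✗ unsafe
witness against invariant: a → 2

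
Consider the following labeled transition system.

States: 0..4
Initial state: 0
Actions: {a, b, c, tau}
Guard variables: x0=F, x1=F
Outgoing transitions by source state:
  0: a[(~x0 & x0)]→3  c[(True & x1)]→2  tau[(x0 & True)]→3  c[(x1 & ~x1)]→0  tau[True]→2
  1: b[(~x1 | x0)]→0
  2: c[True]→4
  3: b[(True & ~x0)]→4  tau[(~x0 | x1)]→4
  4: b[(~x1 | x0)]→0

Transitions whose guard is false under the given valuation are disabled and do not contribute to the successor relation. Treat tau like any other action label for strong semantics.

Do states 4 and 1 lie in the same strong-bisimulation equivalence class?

Answer: BISIMILAR

Trace:
Bisimulation quotient by refinement:
  round 0: {{0,1,2,3,4}}
  round 1: {{0},{1,4},{2},{3}}
4 equivalence class(es) (converged in 2)
4∈{1,4}, 1∈{1,4}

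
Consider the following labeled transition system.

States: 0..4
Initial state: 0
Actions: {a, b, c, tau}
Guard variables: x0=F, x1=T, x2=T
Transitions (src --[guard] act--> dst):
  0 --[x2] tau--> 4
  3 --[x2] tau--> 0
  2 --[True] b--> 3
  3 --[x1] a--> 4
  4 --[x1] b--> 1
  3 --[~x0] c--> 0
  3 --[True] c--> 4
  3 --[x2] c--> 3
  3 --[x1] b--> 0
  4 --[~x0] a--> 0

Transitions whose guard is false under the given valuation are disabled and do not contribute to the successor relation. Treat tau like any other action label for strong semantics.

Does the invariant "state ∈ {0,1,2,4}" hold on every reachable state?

Answer: INVARIANT HOLDS

Trace:
Inv-set: {0,1,2,4}
R = {0,1,4}
  0: ok
  1: ok
  4: ok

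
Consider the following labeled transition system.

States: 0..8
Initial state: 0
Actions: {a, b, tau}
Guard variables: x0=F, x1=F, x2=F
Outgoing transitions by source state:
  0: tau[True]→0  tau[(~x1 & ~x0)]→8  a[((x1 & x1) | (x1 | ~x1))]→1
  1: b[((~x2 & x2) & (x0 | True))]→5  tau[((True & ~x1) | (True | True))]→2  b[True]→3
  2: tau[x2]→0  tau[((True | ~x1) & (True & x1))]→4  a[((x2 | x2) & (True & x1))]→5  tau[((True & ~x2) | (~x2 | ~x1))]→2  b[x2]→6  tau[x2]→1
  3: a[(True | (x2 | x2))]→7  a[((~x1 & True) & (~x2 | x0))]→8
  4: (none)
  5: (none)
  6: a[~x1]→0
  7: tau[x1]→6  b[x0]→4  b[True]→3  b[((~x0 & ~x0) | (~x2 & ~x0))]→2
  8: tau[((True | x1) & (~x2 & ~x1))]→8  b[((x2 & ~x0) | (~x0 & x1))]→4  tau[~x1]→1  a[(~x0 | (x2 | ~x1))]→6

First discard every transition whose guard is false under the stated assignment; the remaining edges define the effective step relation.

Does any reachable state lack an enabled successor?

Reach set: {0,1,2,3,6,7,8}
  0: a→1  tau→0  tau→8  [3 out]
  1: b→3  tau→2  [2 out]
  2: tau→2  [1 out]
  3: a→7  a→8  [2 out]
  6: a→0  [1 out]
  7: b→2  b→3  [2 out]
  8: a→6  tau→1  tau→8  [3 out]

Answer: DEADLOCK-FREE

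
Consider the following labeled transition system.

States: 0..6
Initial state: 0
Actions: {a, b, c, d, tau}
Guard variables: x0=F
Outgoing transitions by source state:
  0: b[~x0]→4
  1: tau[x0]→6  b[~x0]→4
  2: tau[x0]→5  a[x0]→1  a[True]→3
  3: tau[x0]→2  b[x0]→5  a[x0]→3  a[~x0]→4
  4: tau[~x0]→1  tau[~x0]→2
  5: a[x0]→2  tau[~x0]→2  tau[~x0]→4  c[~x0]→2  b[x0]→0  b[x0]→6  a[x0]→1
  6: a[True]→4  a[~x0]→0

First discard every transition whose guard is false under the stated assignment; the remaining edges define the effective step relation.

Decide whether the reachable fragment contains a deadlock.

Reach set: {0,1,2,3,4}
  0: b→4  [1 exit(s)]
  1: b→4  [1 exit(s)]
  2: a→3  [1 exit(s)]
  3: a→4  [1 exit(s)]
  4: tau→1  tau→2  [2 exit(s)]

Answer: DEADLOCK-FREE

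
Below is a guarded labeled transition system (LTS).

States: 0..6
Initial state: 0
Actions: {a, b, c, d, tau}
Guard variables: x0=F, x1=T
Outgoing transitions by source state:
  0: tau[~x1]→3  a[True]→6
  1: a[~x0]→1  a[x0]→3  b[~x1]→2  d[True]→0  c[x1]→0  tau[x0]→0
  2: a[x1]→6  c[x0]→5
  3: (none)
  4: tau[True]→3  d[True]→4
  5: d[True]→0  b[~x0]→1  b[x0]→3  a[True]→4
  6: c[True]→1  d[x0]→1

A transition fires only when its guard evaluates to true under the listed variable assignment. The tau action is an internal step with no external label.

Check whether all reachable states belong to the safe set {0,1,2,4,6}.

Answer: INVARIANT HOLDS

Trace:
Safe = {0,1,2,4,6}
Reachable = {0,1,6}
  0: ok
  1: ok
  6: ok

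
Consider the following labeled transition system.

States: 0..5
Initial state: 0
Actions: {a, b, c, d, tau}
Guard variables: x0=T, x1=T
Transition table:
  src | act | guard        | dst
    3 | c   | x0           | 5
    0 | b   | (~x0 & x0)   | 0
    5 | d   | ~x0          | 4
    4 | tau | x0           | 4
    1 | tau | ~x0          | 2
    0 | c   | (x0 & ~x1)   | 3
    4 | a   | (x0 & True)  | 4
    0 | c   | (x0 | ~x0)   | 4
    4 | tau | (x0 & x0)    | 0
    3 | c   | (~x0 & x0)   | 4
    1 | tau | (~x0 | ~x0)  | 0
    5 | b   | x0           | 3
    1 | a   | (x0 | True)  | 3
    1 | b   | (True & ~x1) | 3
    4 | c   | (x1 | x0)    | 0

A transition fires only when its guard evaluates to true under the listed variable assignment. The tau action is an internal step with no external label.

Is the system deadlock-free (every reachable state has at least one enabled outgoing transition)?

Answer: DEADLOCK-FREE

Analysis:
R = {0,4}
  0: c→4  [1 exit(s)]
  4: a→4  c→0  tau→0  tau→4  [4 exit(s)]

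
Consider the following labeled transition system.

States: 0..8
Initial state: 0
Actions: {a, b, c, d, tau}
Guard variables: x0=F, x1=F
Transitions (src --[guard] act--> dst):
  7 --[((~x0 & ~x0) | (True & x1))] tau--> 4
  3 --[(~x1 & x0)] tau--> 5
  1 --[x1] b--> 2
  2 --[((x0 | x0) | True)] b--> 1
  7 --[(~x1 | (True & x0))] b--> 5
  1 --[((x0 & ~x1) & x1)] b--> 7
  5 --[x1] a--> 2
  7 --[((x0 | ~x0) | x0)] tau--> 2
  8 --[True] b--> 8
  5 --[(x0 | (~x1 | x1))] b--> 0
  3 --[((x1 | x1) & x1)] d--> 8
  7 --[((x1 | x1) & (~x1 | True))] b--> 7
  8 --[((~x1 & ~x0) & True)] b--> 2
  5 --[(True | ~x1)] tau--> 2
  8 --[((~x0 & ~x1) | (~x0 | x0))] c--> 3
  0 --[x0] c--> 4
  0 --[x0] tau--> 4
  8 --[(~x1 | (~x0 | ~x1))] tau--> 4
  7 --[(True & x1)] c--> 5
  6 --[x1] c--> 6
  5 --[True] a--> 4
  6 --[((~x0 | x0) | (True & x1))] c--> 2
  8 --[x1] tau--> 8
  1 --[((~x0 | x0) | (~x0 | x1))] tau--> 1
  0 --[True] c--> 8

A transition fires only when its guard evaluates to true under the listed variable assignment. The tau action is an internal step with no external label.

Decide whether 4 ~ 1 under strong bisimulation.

Answer: NOT BISIMILAR

Analysis:
Refine partition for ~:
  P[0] = {{0,1,2,3,4,5,6,7,8}}
  P[1] = {{0,6},{1},{2},{3,4},{5},{7},{8}}
  P[2] = {{0},{1},{2},{3,4},{5},{6},{7},{8}}
stable after 3 split(s): 8 block(s)
class of 4: {3,4}; class of 1: {1}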